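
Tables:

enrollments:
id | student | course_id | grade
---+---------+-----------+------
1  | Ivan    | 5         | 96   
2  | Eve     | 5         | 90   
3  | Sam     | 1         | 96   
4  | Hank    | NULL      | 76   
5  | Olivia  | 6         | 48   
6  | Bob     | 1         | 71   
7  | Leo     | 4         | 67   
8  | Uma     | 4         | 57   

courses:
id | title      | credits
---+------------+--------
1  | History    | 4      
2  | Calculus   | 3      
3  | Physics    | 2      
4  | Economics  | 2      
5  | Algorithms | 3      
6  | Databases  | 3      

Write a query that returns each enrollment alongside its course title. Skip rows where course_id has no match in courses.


INNER JOIN keeps only enrollments rows whose course_id matches an id in courses. Walk through each enrollment:
  - enrollment 1 (Ivan): course_id=5 -> matches Algorithms
  - enrollment 2 (Eve): course_id=5 -> matches Algorithms
  - enrollment 3 (Sam): course_id=1 -> matches History
  - enrollment 4 (Hank): course_id=NULL, no match -> dropped
  - enrollment 5 (Olivia): course_id=6 -> matches Databases
  - enrollment 6 (Bob): course_id=1 -> matches History
  - enrollment 7 (Leo): course_id=4 -> matches Economics
  - enrollment 8 (Uma): course_id=4 -> matches Economics
So 1 of 8 rows is dropped.

SQL:
SELECT a.student, b.title AS course
FROM enrollments a
INNER JOIN courses b ON a.course_id = b.id

Result:
student | course    
--------+-----------
Ivan    | Algorithms
Eve     | Algorithms
Sam     | History   
Olivia  | Databases 
Bob     | History   
Leo     | Economics 
Uma     | Economics 


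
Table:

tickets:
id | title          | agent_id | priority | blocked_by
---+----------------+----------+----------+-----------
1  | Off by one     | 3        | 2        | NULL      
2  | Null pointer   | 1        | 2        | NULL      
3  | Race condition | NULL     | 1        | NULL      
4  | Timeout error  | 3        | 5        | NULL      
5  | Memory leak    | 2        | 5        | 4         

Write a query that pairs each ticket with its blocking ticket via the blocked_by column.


This is a self-join: tickets is joined to a second copy of itself, matching each row's blocked_by to another row's id. Use LEFT JOIN so rows with blocked_by=NULL are kept.
  - ticket 1 (Off by one): blocked_by=NULL -> NULL
  - ticket 2 (Null pointer): blocked_by=NULL -> NULL
  - ticket 3 (Race condition): blocked_by=NULL -> NULL
  - ticket 4 (Timeout error): blocked_by=NULL -> NULL
  - ticket 5 (Memory leak): blocked_by=4 -> Timeout error

SQL:
SELECT a.title AS item, b.title AS blocked_by
FROM tickets a
LEFT JOIN tickets b ON a.blocked_by = b.id

Result:
item           | blocked_by   
---------------+--------------
Off by one     | NULL         
Null pointer   | NULL         
Race condition | NULL         
Timeout error  | NULL         
Memory leak    | Timeout error


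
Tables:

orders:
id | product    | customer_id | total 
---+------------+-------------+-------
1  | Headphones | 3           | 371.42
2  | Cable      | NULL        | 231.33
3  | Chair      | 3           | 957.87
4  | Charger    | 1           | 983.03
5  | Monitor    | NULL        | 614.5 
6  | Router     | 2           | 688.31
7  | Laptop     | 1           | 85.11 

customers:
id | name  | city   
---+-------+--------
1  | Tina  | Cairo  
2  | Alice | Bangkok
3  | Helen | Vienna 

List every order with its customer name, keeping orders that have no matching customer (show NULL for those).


LEFT JOIN keeps every row from orders (the left table); where customer_id has no match in customers, the customer columns become NULL. Walk through each order:
  - order 1 (Headphones): customer_id=3 -> matches Helen
  - order 2 (Cable): customer_id=NULL, no match -> kept with NULL
  - order 3 (Chair): customer_id=3 -> matches Helen
  - order 4 (Charger): customer_id=1 -> matches Tina
  - order 5 (Monitor): customer_id=NULL, no match -> kept with NULL
  - order 6 (Router): customer_id=2 -> matches Alice
  - order 7 (Laptop): customer_id=1 -> matches Tina
All 7 rows appear; 2 have NULL customer.

SQL:
SELECT a.product, b.name AS customer
FROM orders a
LEFT JOIN customers b ON a.customer_id = b.id

Result:
product    | customer
-----------+---------
Headphones | Helen   
Cable      | NULL    
Chair      | Helen   
Charger    | Tina    
Monitor    | NULL    
Router     | Alice   
Laptop     | Tina    


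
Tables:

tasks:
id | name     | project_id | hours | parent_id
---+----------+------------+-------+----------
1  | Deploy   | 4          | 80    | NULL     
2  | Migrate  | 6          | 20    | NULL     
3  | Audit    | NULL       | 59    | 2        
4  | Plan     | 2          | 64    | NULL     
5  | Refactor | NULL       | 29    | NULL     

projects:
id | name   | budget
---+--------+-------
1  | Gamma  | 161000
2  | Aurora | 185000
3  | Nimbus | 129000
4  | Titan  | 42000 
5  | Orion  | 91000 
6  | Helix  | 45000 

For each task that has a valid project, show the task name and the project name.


INNER JOIN keeps only tasks rows whose project_id matches an id in projects. Walk through each task:
  - task 1 (Deploy): project_id=4 -> matches Titan
  - task 2 (Migrate): project_id=6 -> matches Helix
  - task 3 (Audit): project_id=NULL, no match -> dropped
  - task 4 (Plan): project_id=2 -> matches Aurora
  - task 5 (Refactor): project_id=NULL, no match -> dropped
So 2 of 5 rows are dropped.

SQL:
SELECT a.name, b.name AS project
FROM tasks a
INNER JOIN projects b ON a.project_id = b.id

Result:
name    | project
--------+--------
Deploy  | Titan  
Migrate | Helix  
Plan    | Aurora 


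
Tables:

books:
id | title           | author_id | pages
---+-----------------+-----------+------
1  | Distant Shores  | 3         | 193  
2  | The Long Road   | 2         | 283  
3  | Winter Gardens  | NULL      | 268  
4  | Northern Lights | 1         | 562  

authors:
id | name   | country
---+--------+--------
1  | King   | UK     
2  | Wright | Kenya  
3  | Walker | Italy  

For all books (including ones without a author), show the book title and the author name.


LEFT JOIN keeps every row from books (the left table); where author_id has no match in authors, the author columns become NULL. Walk through each book:
  - book 1 (Distant Shores): author_id=3 -> matches Walker
  - book 2 (The Long Road): author_id=2 -> matches Wright
  - book 3 (Winter Gardens): author_id=NULL, no match -> kept with NULL
  - book 4 (Northern Lights): author_id=1 -> matches King
All 4 rows appear; 1 has NULL author.

SQL:
SELECT a.title, b.name AS author
FROM books a
LEFT JOIN authors b ON a.author_id = b.id

Result:
title           | author
----------------+-------
Distant Shores  | Walker
The Long Road   | Wright
Winter Gardens  | NULL  
Northern Lights | King  


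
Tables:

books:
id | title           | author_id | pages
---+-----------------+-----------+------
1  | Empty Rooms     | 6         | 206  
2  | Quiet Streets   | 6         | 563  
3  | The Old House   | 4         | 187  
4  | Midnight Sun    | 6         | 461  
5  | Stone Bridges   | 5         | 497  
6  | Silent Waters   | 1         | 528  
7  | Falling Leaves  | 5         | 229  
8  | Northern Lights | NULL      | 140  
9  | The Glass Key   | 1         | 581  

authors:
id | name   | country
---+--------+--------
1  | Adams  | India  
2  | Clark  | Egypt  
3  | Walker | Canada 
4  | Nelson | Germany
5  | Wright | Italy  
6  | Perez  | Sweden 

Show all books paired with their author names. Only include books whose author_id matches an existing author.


INNER JOIN keeps only books rows whose author_id matches an id in authors. Walk through each book:
  - book 1 (Empty Rooms): author_id=6 -> matches Perez
  - book 2 (Quiet Streets): author_id=6 -> matches Perez
  - book 3 (The Old House): author_id=4 -> matches Nelson
  - book 4 (Midnight Sun): author_id=6 -> matches Perez
  - book 5 (Stone Bridges): author_id=5 -> matches Wright
  - book 6 (Silent Waters): author_id=1 -> matches Adams
  - book 7 (Falling Leaves): author_id=5 -> matches Wright
  - book 8 (Northern Lights): author_id=NULL, no match -> dropped
  - book 9 (The Glass Key): author_id=1 -> matches Adams
So 1 of 9 rows is dropped.

SQL:
SELECT a.title, b.name AS author
FROM books a
INNER JOIN authors b ON a.author_id = b.id

Result:
title          | author
---------------+-------
Empty Rooms    | Perez 
Quiet Streets  | Perez 
The Old House  | Nelson
Midnight Sun   | Perez 
Stone Bridges  | Wright
Silent Waters  | Adams 
Falling Leaves | Wright
The Glass Key  | Adams 


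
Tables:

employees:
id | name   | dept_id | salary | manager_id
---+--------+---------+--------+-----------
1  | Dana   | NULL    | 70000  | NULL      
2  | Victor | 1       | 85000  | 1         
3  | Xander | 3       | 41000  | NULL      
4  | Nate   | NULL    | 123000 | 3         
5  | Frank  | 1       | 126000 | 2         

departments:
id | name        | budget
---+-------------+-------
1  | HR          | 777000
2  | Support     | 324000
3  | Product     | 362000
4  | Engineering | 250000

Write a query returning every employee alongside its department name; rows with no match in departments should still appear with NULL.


LEFT JOIN keeps every row from employees (the left table); where dept_id has no match in departments, the department columns become NULL. Walk through each employee:
  - employee 1 (Dana): dept_id=NULL, no match -> kept with NULL
  - employee 2 (Victor): dept_id=1 -> matches HR
  - employee 3 (Xander): dept_id=3 -> matches Product
  - employee 4 (Nate): dept_id=NULL, no match -> kept with NULL
  - employee 5 (Frank): dept_id=1 -> matches HR
All 5 rows appear; 2 have NULL department.

SQL:
SELECT a.name, b.name AS department
FROM employees a
LEFT JOIN departments b ON a.dept_id = b.id

Result:
name   | department
-------+-----------
Dana   | NULL      
Victor | HR        
Xander | Product   
Nate   | NULL      
Frank  | HR        


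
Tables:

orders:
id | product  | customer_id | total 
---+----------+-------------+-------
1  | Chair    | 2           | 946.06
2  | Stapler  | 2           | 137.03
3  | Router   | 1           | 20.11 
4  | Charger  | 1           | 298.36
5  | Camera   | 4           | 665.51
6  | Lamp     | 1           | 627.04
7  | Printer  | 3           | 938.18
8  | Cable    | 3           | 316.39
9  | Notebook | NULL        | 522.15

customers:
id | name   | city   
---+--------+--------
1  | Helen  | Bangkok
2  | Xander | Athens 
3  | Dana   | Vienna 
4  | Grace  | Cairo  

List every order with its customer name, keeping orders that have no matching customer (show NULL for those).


LEFT JOIN keeps every row from orders (the left table); where customer_id has no match in customers, the customer columns become NULL. Walk through each order:
  - order 1 (Chair): customer_id=2 -> matches Xander
  - order 2 (Stapler): customer_id=2 -> matches Xander
  - order 3 (Router): customer_id=1 -> matches Helen
  - order 4 (Charger): customer_id=1 -> matches Helen
  - order 5 (Camera): customer_id=4 -> matches Grace
  - order 6 (Lamp): customer_id=1 -> matches Helen
  - order 7 (Printer): customer_id=3 -> matches Dana
  - order 8 (Cable): customer_id=3 -> matches Dana
  - order 9 (Notebook): customer_id=NULL, no match -> kept with NULL
All 9 rows appear; 1 has NULL customer.

SQL:
SELECT a.product, b.name AS customer
FROM orders a
LEFT JOIN customers b ON a.customer_id = b.id

Result:
product  | customer
---------+---------
Chair    | Xander  
Stapler  | Xander  
Router   | Helen   
Charger  | Helen   
Camera   | Grace   
Lamp     | Helen   
Printer  | Dana    
Cable    | Dana    
Notebook | NULL    


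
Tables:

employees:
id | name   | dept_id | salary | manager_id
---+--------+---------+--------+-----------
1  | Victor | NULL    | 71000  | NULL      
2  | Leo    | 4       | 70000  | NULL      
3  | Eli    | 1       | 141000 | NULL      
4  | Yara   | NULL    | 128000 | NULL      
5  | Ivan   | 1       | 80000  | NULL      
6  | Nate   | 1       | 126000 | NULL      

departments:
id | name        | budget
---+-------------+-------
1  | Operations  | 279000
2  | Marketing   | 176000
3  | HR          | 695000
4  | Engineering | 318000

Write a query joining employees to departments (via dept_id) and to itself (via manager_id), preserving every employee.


Two LEFT JOINs from the same base table employees: one to departments via dept_id, one to employees itself via manager_id. Both are LEFT so every employee is preserved.
Match against departments:
  - employee 1 (Victor): dept_id=NULL, no match -> kept with NULL
  - employee 2 (Leo): dept_id=4 -> matches Engineering
  - employee 3 (Eli): dept_id=1 -> matches Operations
  - employee 4 (Yara): dept_id=NULL, no match -> kept with NULL
  - employee 5 (Ivan): dept_id=1 -> matches Operations
  - employee 6 (Nate): dept_id=1 -> matches Operations
Match against employees (self):
  - employee 1 (Victor): manager_id=NULL -> NULL
  - employee 2 (Leo): manager_id=NULL -> NULL
  - employee 3 (Eli): manager_id=NULL -> NULL
  - employee 4 (Yara): manager_id=NULL -> NULL
  - employee 5 (Ivan): manager_id=NULL -> NULL
  - employee 6 (Nate): manager_id=NULL -> NULL

SQL:
SELECT a.name, b.name AS department, c.name AS manager
FROM employees a
LEFT JOIN departments b ON a.dept_id = b.id
LEFT JOIN employees c ON a.manager_id = c.id

Result:
name   | department  | manager
-------+-------------+--------
Victor | NULL        | NULL   
Leo    | Engineering | NULL   
Eli    | Operations  | NULL   
Yara   | NULL        | NULL   
Ivan   | Operations  | NULL   
Nate   | Operations  | NULL   


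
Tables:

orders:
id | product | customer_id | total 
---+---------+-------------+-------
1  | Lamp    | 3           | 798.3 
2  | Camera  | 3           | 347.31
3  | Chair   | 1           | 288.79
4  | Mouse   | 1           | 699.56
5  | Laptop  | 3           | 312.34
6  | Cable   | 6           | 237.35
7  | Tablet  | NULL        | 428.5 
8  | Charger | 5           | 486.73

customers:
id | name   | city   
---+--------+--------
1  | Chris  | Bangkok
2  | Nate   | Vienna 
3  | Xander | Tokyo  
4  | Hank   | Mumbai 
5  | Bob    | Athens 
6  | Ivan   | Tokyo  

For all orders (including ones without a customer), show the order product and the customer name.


LEFT JOIN keeps every row from orders (the left table); where customer_id has no match in customers, the customer columns become NULL. Walk through each order:
  - order 1 (Lamp): customer_id=3 -> matches Xander
  - order 2 (Camera): customer_id=3 -> matches Xander
  - order 3 (Chair): customer_id=1 -> matches Chris
  - order 4 (Mouse): customer_id=1 -> matches Chris
  - order 5 (Laptop): customer_id=3 -> matches Xander
  - order 6 (Cable): customer_id=6 -> matches Ivan
  - order 7 (Tablet): customer_id=NULL, no match -> kept with NULL
  - order 8 (Charger): customer_id=5 -> matches Bob
All 8 rows appear; 1 has NULL customer.

SQL:
SELECT a.product, b.name AS customer
FROM orders a
LEFT JOIN customers b ON a.customer_id = b.id

Result:
product | customer
--------+---------
Lamp    | Xander  
Camera  | Xander  
Chair   | Chris   
Mouse   | Chris   
Laptop  | Xander  
Cable   | Ivan    
Tablet  | NULL    
Charger | Bob     


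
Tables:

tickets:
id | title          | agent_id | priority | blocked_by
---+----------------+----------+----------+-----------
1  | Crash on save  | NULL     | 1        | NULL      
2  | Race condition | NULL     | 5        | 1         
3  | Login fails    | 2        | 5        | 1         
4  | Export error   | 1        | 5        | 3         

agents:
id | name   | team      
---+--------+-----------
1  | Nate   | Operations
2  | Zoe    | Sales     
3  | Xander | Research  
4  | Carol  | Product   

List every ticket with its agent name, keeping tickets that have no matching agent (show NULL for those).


LEFT JOIN keeps every row from tickets (the left table); where agent_id has no match in agents, the agent columns become NULL. Walk through each ticket:
  - ticket 1 (Crash on save): agent_id=NULL, no match -> kept with NULL
  - ticket 2 (Race condition): agent_id=NULL, no match -> kept with NULL
  - ticket 3 (Login fails): agent_id=2 -> matches Zoe
  - ticket 4 (Export error): agent_id=1 -> matches Nate
All 4 rows appear; 2 have NULL agent.

SQL:
SELECT a.title, b.name AS agent
FROM tickets a
LEFT JOIN agents b ON a.agent_id = b.id

Result:
title          | agent
---------------+------
Crash on save  | NULL 
Race condition | NULL 
Login fails    | Zoe  
Export error   | Nate 


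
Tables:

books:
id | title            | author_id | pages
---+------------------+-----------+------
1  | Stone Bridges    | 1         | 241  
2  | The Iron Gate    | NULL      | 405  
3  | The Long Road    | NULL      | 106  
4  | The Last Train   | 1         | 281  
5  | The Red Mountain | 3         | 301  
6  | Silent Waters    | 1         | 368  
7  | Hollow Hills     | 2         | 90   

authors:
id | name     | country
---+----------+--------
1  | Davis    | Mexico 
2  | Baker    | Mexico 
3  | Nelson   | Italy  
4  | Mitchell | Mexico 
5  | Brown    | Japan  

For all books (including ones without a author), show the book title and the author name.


LEFT JOIN keeps every row from books (the left table); where author_id has no match in authors, the author columns become NULL. Walk through each book:
  - book 1 (Stone Bridges): author_id=1 -> matches Davis
  - book 2 (The Iron Gate): author_id=NULL, no match -> kept with NULL
  - book 3 (The Long Road): author_id=NULL, no match -> kept with NULL
  - book 4 (The Last Train): author_id=1 -> matches Davis
  - book 5 (The Red Mountain): author_id=3 -> matches Nelson
  - book 6 (Silent Waters): author_id=1 -> matches Davis
  - book 7 (Hollow Hills): author_id=2 -> matches Baker
All 7 rows appear; 2 have NULL author.

SQL:
SELECT a.title, b.name AS author
FROM books a
LEFT JOIN authors b ON a.author_id = b.id

Result:
title            | author
-----------------+-------
Stone Bridges    | Davis 
The Iron Gate    | NULL  
The Long Road    | NULL  
The Last Train   | Davis 
The Red Mountain | Nelson
Silent Waters    | Davis 
Hollow Hills     | Baker 


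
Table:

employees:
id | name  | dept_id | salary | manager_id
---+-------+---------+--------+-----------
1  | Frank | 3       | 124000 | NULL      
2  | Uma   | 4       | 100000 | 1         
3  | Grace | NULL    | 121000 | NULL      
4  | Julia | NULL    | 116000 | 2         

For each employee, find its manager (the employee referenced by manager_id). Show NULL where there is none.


This is a self-join: employees is joined to a second copy of itself, matching each row's manager_id to another row's id. Use LEFT JOIN so rows with manager_id=NULL are kept.
  - employee 1 (Frank): manager_id=NULL -> NULL
  - employee 2 (Uma): manager_id=1 -> Frank
  - employee 3 (Grace): manager_id=NULL -> NULL
  - employee 4 (Julia): manager_id=2 -> Uma

SQL:
SELECT a.name AS item, b.name AS manager
FROM employees a
LEFT JOIN employees b ON a.manager_id = b.id

Result:
item  | manager
------+--------
Frank | NULL   
Uma   | Frank  
Grace | NULL   
Julia | Uma    


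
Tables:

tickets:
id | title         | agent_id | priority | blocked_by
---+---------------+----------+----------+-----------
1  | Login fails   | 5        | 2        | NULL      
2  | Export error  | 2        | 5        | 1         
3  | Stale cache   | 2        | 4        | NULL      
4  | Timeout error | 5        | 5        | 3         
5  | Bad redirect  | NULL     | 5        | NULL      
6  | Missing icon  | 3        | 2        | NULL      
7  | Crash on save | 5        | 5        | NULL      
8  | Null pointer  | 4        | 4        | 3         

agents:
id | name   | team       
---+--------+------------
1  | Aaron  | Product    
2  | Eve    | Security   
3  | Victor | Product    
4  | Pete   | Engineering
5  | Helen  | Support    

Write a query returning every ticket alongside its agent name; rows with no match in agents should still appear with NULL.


LEFT JOIN keeps every row from tickets (the left table); where agent_id has no match in agents, the agent columns become NULL. Walk through each ticket:
  - ticket 1 (Login fails): agent_id=5 -> matches Helen
  - ticket 2 (Export error): agent_id=2 -> matches Eve
  - ticket 3 (Stale cache): agent_id=2 -> matches Eve
  - ticket 4 (Timeout error): agent_id=5 -> matches Helen
  - ticket 5 (Bad redirect): agent_id=NULL, no match -> kept with NULL
  - ticket 6 (Missing icon): agent_id=3 -> matches Victor
  - ticket 7 (Crash on save): agent_id=5 -> matches Helen
  - ticket 8 (Null pointer): agent_id=4 -> matches Pete
All 8 rows appear; 1 has NULL agent.

SQL:
SELECT a.title, b.name AS agent
FROM tickets a
LEFT JOIN agents b ON a.agent_id = b.id

Result:
title         | agent 
--------------+-------
Login fails   | Helen 
Export error  | Eve   
Stale cache   | Eve   
Timeout error | Helen 
Bad redirect  | NULL  
Missing icon  | Victor
Crash on save | Helen 
Null pointer  | Pete  


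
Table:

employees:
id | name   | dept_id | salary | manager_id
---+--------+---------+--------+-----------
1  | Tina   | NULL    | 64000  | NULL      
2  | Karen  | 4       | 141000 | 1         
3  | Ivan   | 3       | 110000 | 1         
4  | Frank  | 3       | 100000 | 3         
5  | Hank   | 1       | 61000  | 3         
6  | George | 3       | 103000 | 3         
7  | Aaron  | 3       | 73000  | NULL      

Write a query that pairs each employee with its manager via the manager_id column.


This is a self-join: employees is joined to a second copy of itself, matching each row's manager_id to another row's id. Use LEFT JOIN so rows with manager_id=NULL are kept.
  - employee 1 (Tina): manager_id=NULL -> NULL
  - employee 2 (Karen): manager_id=1 -> Tina
  - employee 3 (Ivan): manager_id=1 -> Tina
  - employee 4 (Frank): manager_id=3 -> Ivan
  - employee 5 (Hank): manager_id=3 -> Ivan
  - employee 6 (George): manager_id=3 -> Ivan
  - employee 7 (Aaron): manager_id=NULL -> NULL

SQL:
SELECT a.name AS item, b.name AS manager
FROM employees a
LEFT JOIN employees b ON a.manager_id = b.id

Result:
item   | manager
-------+--------
Tina   | NULL   
Karen  | Tina   
Ivan   | Tina   
Frank  | Ivan   
Hank   | Ivan   
George | Ivan   
Aaron  | NULL   


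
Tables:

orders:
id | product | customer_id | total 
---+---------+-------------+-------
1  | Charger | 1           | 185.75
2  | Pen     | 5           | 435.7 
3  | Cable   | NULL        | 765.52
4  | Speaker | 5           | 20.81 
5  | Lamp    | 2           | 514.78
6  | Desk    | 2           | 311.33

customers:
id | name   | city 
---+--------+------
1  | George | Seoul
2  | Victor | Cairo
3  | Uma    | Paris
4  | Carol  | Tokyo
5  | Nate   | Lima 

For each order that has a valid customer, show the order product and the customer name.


INNER JOIN keeps only orders rows whose customer_id matches an id in customers. Walk through each order:
  - order 1 (Charger): customer_id=1 -> matches George
  - order 2 (Pen): customer_id=5 -> matches Nate
  - order 3 (Cable): customer_id=NULL, no match -> dropped
  - order 4 (Speaker): customer_id=5 -> matches Nate
  - order 5 (Lamp): customer_id=2 -> matches Victor
  - order 6 (Desk): customer_id=2 -> matches Victor
So 1 of 6 rows is dropped.

SQL:
SELECT a.product, b.name AS customer
FROM orders a
INNER JOIN customers b ON a.customer_id = b.id

Result:
product | customer
--------+---------
Charger | George  
Pen     | Nate    
Speaker | Nate    
Lamp    | Victor  
Desk    | Victor  


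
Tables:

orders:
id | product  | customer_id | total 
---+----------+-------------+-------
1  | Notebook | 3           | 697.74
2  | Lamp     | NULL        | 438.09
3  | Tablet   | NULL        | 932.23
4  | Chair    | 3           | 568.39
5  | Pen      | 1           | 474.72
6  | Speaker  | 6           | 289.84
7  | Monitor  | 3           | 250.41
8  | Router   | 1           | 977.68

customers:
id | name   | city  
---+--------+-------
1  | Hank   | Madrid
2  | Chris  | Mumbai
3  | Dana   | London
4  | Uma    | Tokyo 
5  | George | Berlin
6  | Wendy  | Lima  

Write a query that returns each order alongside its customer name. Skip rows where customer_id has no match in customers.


INNER JOIN keeps only orders rows whose customer_id matches an id in customers. Walk through each order:
  - order 1 (Notebook): customer_id=3 -> matches Dana
  - order 2 (Lamp): customer_id=NULL, no match -> dropped
  - order 3 (Tablet): customer_id=NULL, no match -> dropped
  - order 4 (Chair): customer_id=3 -> matches Dana
  - order 5 (Pen): customer_id=1 -> matches Hank
  - order 6 (Speaker): customer_id=6 -> matches Wendy
  - order 7 (Monitor): customer_id=3 -> matches Dana
  - order 8 (Router): customer_id=1 -> matches Hank
So 2 of 8 rows are dropped.

SQL:
SELECT a.product, b.name AS customer
FROM orders a
INNER JOIN customers b ON a.customer_id = b.id

Result:
product  | customer
---------+---------
Notebook | Dana    
Chair    | Dana    
Pen      | Hank    
Speaker  | Wendy   
Monitor  | Dana    
Router   | Hank    


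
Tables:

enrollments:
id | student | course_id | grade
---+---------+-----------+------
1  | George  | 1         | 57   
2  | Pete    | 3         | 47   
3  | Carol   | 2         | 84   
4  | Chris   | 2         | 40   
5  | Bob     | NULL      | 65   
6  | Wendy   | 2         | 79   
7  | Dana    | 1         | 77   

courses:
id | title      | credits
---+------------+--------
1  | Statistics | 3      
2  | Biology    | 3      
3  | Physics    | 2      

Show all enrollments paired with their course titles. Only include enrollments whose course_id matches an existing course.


INNER JOIN keeps only enrollments rows whose course_id matches an id in courses. Walk through each enrollment:
  - enrollment 1 (George): course_id=1 -> matches Statistics
  - enrollment 2 (Pete): course_id=3 -> matches Physics
  - enrollment 3 (Carol): course_id=2 -> matches Biology
  - enrollment 4 (Chris): course_id=2 -> matches Biology
  - enrollment 5 (Bob): course_id=NULL, no match -> dropped
  - enrollment 6 (Wendy): course_id=2 -> matches Biology
  - enrollment 7 (Dana): course_id=1 -> matches Statistics
So 1 of 7 rows is dropped.

SQL:
SELECT a.student, b.title AS course
FROM enrollments a
INNER JOIN courses b ON a.course_id = b.id

Result:
student | course    
--------+-----------
George  | Statistics
Pete    | Physics   
Carol   | Biology   
Chris   | Biology   
Wendy   | Biology   
Dana    | Statistics


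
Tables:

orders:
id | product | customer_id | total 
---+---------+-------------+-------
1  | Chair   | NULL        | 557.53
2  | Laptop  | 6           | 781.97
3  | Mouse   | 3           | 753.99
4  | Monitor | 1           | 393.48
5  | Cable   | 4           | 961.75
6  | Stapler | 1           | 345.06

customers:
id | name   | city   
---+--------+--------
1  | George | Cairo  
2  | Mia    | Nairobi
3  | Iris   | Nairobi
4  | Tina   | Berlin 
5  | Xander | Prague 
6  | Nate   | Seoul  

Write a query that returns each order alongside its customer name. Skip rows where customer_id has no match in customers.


INNER JOIN keeps only orders rows whose customer_id matches an id in customers. Walk through each order:
  - order 1 (Chair): customer_id=NULL, no match -> dropped
  - order 2 (Laptop): customer_id=6 -> matches Nate
  - order 3 (Mouse): customer_id=3 -> matches Iris
  - order 4 (Monitor): customer_id=1 -> matches George
  - order 5 (Cable): customer_id=4 -> matches Tina
  - order 6 (Stapler): customer_id=1 -> matches George
So 1 of 6 rows is dropped.

SQL:
SELECT a.product, b.name AS customer
FROM orders a
INNER JOIN customers b ON a.customer_id = b.id

Result:
product | customer
--------+---------
Laptop  | Nate    
Mouse   | Iris    
Monitor | George  
Cable   | Tina    
Stapler | George  


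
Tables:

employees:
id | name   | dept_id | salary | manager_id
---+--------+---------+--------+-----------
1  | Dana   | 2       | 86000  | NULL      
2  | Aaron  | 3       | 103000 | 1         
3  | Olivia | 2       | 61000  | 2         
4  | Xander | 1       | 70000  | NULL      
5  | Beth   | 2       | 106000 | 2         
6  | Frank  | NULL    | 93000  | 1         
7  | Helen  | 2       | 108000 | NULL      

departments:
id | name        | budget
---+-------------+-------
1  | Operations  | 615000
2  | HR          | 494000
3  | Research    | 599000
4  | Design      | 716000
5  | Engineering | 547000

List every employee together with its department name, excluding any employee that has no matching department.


INNER JOIN keeps only employees rows whose dept_id matches an id in departments. Walk through each employee:
  - employee 1 (Dana): dept_id=2 -> matches HR
  - employee 2 (Aaron): dept_id=3 -> matches Research
  - employee 3 (Olivia): dept_id=2 -> matches HR
  - employee 4 (Xander): dept_id=1 -> matches Operations
  - employee 5 (Beth): dept_id=2 -> matches HR
  - employee 6 (Frank): dept_id=NULL, no match -> dropped
  - employee 7 (Helen): dept_id=2 -> matches HR
So 1 of 7 rows is dropped.

SQL:
SELECT a.name, b.name AS department
FROM employees a
INNER JOIN departments b ON a.dept_id = b.id

Result:
name   | department
-------+-----------
Dana   | HR        
Aaron  | Research  
Olivia | HR        
Xander | Operations
Beth   | HR        
Helen  | HR        


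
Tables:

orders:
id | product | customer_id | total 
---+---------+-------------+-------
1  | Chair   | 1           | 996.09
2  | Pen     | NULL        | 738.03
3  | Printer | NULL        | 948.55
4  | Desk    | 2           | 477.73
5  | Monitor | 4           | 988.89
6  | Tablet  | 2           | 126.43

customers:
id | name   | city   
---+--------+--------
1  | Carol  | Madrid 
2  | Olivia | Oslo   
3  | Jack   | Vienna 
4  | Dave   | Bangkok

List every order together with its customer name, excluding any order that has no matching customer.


INNER JOIN keeps only orders rows whose customer_id matches an id in customers. Walk through each order:
  - order 1 (Chair): customer_id=1 -> matches Carol
  - order 2 (Pen): customer_id=NULL, no match -> dropped
  - order 3 (Printer): customer_id=NULL, no match -> dropped
  - order 4 (Desk): customer_id=2 -> matches Olivia
  - order 5 (Monitor): customer_id=4 -> matches Dave
  - order 6 (Tablet): customer_id=2 -> matches Olivia
So 2 of 6 rows are dropped.

SQL:
SELECT a.product, b.name AS customer
FROM orders a
INNER JOIN customers b ON a.customer_id = b.id

Result:
product | customer
--------+---------
Chair   | Carol   
Desk    | Olivia  
Monitor | Dave    
Tablet  | Olivia  


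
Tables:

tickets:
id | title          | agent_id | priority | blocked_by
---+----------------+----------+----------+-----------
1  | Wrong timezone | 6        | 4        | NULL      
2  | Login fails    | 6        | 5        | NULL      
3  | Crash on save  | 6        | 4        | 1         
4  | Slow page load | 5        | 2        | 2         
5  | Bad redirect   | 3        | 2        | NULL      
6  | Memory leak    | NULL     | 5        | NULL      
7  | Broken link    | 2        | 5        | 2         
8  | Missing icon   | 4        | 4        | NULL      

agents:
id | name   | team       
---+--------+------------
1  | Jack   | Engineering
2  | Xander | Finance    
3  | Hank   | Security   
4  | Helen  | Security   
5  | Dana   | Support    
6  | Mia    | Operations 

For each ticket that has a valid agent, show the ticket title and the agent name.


INNER JOIN keeps only tickets rows whose agent_id matches an id in agents. Walk through each ticket:
  - ticket 1 (Wrong timezone): agent_id=6 -> matches Mia
  - ticket 2 (Login fails): agent_id=6 -> matches Mia
  - ticket 3 (Crash on save): agent_id=6 -> matches Mia
  - ticket 4 (Slow page load): agent_id=5 -> matches Dana
  - ticket 5 (Bad redirect): agent_id=3 -> matches Hank
  - ticket 6 (Memory leak): agent_id=NULL, no match -> dropped
  - ticket 7 (Broken link): agent_id=2 -> matches Xander
  - ticket 8 (Missing icon): agent_id=4 -> matches Helen
So 1 of 8 rows is dropped.

SQL:
SELECT a.title, b.name AS agent
FROM tickets a
INNER JOIN agents b ON a.agent_id = b.id

Result:
title          | agent 
---------------+-------
Wrong timezone | Mia   
Login fails    | Mia   
Crash on save  | Mia   
Slow page load | Dana  
Bad redirect   | Hank  
Broken link    | Xander
Missing icon   | Helen 


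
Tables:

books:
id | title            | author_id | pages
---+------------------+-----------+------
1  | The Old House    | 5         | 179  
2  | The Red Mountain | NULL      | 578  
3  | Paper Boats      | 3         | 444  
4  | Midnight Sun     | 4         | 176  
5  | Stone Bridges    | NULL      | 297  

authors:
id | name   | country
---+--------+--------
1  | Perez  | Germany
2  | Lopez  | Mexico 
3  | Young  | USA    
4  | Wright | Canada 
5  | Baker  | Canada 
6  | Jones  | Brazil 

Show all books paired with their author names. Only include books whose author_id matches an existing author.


INNER JOIN keeps only books rows whose author_id matches an id in authors. Walk through each book:
  - book 1 (The Old House): author_id=5 -> matches Baker
  - book 2 (The Red Mountain): author_id=NULL, no match -> dropped
  - book 3 (Paper Boats): author_id=3 -> matches Young
  - book 4 (Midnight Sun): author_id=4 -> matches Wright
  - book 5 (Stone Bridges): author_id=NULL, no match -> dropped
So 2 of 5 rows are dropped.

SQL:
SELECT a.title, b.name AS author
FROM books a
INNER JOIN authors b ON a.author_id = b.id

Result:
title         | author
--------------+-------
The Old House | Baker 
Paper Boats   | Young 
Midnight Sun  | Wright


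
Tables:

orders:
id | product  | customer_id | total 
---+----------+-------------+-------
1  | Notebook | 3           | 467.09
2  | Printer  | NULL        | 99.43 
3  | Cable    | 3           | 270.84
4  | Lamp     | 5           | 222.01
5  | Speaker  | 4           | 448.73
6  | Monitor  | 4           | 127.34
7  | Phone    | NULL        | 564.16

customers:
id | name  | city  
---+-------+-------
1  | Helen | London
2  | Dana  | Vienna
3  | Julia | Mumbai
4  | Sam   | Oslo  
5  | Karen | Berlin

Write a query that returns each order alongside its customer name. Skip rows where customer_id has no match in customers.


INNER JOIN keeps only orders rows whose customer_id matches an id in customers. Walk through each order:
  - order 1 (Notebook): customer_id=3 -> matches Julia
  - order 2 (Printer): customer_id=NULL, no match -> dropped
  - order 3 (Cable): customer_id=3 -> matches Julia
  - order 4 (Lamp): customer_id=5 -> matches Karen
  - order 5 (Speaker): customer_id=4 -> matches Sam
  - order 6 (Monitor): customer_id=4 -> matches Sam
  - order 7 (Phone): customer_id=NULL, no match -> dropped
So 2 of 7 rows are dropped.

SQL:
SELECT a.product, b.name AS customer
FROM orders a
INNER JOIN customers b ON a.customer_id = b.id

Result:
product  | customer
---------+---------
Notebook | Julia   
Cable    | Julia   
Lamp     | Karen   
Speaker  | Sam     
Monitor  | Sam     


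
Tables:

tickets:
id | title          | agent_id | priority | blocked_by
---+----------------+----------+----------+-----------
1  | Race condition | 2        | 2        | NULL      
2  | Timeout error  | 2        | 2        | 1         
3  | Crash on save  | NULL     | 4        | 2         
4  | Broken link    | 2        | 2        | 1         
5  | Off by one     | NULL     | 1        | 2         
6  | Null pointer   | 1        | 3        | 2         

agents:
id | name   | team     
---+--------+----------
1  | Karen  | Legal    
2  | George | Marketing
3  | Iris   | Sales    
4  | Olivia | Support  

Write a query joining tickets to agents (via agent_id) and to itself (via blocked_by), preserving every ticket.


Two LEFT JOINs from the same base table tickets: one to agents via agent_id, one to tickets itself via blocked_by. Both are LEFT so every ticket is preserved.
Match against agents:
  - ticket 1 (Race condition): agent_id=2 -> matches George
  - ticket 2 (Timeout error): agent_id=2 -> matches George
  - ticket 3 (Crash on save): agent_id=NULL, no match -> kept with NULL
  - ticket 4 (Broken link): agent_id=2 -> matches George
  - ticket 5 (Off by one): agent_id=NULL, no match -> kept with NULL
  - ticket 6 (Null pointer): agent_id=1 -> matches Karen
Match against tickets (self):
  - ticket 1 (Race condition): blocked_by=NULL -> NULL
  - ticket 2 (Timeout error): blocked_by=1 -> Race condition
  - ticket 3 (Crash on save): blocked_by=2 -> Timeout error
  - ticket 4 (Broken link): blocked_by=1 -> Race condition
  - ticket 5 (Off by one): blocked_by=2 -> Timeout error
  - ticket 6 (Null pointer): blocked_by=2 -> Timeout error

SQL:
SELECT a.title, b.name AS agent, c.title AS blocked_by
FROM tickets a
LEFT JOIN agents b ON a.agent_id = b.id
LEFT JOIN tickets c ON a.blocked_by = c.id

Result:
title          | agent  | blocked_by    
---------------+--------+---------------
Race condition | George | NULL          
Timeout error  | George | Race condition
Crash on save  | NULL   | Timeout error 
Broken link    | George | Race condition
Off by one     | NULL   | Timeout error 
Null pointer   | Karen  | Timeout error 


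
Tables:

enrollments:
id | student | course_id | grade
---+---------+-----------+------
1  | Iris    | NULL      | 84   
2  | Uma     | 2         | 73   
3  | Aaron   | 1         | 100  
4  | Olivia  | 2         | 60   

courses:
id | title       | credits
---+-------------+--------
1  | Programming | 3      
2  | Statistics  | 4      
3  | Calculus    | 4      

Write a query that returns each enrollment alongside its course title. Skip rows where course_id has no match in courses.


INNER JOIN keeps only enrollments rows whose course_id matches an id in courses. Walk through each enrollment:
  - enrollment 1 (Iris): course_id=NULL, no match -> dropped
  - enrollment 2 (Uma): course_id=2 -> matches Statistics
  - enrollment 3 (Aaron): course_id=1 -> matches Programming
  - enrollment 4 (Olivia): course_id=2 -> matches Statistics
So 1 of 4 rows is dropped.

SQL:
SELECT a.student, b.title AS course
FROM enrollments a
INNER JOIN courses b ON a.course_id = b.id

Result:
student | course     
--------+------------
Uma     | Statistics 
Aaron   | Programming
Olivia  | Statistics 


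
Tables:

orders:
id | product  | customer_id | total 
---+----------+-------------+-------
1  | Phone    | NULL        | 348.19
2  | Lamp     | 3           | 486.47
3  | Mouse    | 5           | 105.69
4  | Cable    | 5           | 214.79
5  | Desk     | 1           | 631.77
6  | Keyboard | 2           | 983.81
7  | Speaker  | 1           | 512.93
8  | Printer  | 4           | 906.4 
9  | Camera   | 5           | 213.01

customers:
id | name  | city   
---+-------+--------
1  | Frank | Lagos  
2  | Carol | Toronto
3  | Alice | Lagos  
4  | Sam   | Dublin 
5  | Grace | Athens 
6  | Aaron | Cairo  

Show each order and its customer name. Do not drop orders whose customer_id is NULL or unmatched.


LEFT JOIN keeps every row from orders (the left table); where customer_id has no match in customers, the customer columns become NULL. Walk through each order:
  - order 1 (Phone): customer_id=NULL, no match -> kept with NULL
  - order 2 (Lamp): customer_id=3 -> matches Alice
  - order 3 (Mouse): customer_id=5 -> matches Grace
  - order 4 (Cable): customer_id=5 -> matches Grace
  - order 5 (Desk): customer_id=1 -> matches Frank
  - order 6 (Keyboard): customer_id=2 -> matches Carol
  - order 7 (Speaker): customer_id=1 -> matches Frank
  - order 8 (Printer): customer_id=4 -> matches Sam
  - order 9 (Camera): customer_id=5 -> matches Grace
All 9 rows appear; 1 has NULL customer.

SQL:
SELECT a.product, b.name AS customer
FROM orders a
LEFT JOIN customers b ON a.customer_id = b.id

Result:
product  | customer
---------+---------
Phone    | NULL    
Lamp     | Alice   
Mouse    | Grace   
Cable    | Grace   
Desk     | Frank   
Keyboard | Carol   
Speaker  | Frank   
Printer  | Sam     
Camera   | Grace   


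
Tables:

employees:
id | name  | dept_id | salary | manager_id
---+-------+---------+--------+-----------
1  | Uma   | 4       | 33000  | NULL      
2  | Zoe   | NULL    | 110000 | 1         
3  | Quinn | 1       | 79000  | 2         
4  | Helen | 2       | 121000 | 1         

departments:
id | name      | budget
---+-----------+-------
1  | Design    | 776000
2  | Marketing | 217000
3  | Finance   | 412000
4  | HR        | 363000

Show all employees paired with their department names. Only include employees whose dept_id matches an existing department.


INNER JOIN keeps only employees rows whose dept_id matches an id in departments. Walk through each employee:
  - employee 1 (Uma): dept_id=4 -> matches HR
  - employee 2 (Zoe): dept_id=NULL, no match -> dropped
  - employee 3 (Quinn): dept_id=1 -> matches Design
  - employee 4 (Helen): dept_id=2 -> matches Marketing
So 1 of 4 rows is dropped.

SQL:
SELECT a.name, b.name AS department
FROM employees a
INNER JOIN departments b ON a.dept_id = b.id

Result:
name  | department
------+-----------
Uma   | HR        
Quinn | Design    
Helen | Marketing 
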